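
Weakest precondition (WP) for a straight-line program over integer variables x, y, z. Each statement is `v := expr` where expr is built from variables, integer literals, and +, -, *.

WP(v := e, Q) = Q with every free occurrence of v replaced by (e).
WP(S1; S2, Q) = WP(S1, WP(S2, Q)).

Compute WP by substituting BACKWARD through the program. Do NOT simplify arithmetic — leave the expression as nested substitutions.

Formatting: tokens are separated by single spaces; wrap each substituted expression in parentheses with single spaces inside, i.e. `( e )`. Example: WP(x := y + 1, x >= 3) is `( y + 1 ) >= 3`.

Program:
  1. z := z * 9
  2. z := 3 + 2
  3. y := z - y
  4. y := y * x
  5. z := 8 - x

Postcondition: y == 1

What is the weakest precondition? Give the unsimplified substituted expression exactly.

post: y == 1
stmt 5: z := 8 - x  -- replace 0 occurrence(s) of z with (8 - x)
  => y == 1
stmt 4: y := y * x  -- replace 1 occurrence(s) of y with (y * x)
  => ( y * x ) == 1
stmt 3: y := z - y  -- replace 1 occurrence(s) of y with (z - y)
  => ( ( z - y ) * x ) == 1
stmt 2: z := 3 + 2  -- replace 1 occurrence(s) of z with (3 + 2)
  => ( ( ( 3 + 2 ) - y ) * x ) == 1
stmt 1: z := z * 9  -- replace 0 occurrence(s) of z with (z * 9)
  => ( ( ( 3 + 2 ) - y ) * x ) == 1

Answer: ( ( ( 3 + 2 ) - y ) * x ) == 1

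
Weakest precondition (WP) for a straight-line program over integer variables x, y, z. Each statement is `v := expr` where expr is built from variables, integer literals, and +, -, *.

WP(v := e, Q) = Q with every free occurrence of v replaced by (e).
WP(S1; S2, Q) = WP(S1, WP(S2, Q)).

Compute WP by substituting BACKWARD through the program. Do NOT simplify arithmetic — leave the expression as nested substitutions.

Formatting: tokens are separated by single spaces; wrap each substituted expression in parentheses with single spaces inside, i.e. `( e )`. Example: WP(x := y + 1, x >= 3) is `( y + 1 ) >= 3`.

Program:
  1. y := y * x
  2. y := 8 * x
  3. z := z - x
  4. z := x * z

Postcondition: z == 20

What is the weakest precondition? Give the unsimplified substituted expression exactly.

Answer: ( x * ( z - x ) ) == 20

Derivation:
post: z == 20
stmt 4: z := x * z  -- replace 1 occurrence(s) of z with (x * z)
  => ( x * z ) == 20
stmt 3: z := z - x  -- replace 1 occurrence(s) of z with (z - x)
  => ( x * ( z - x ) ) == 20
stmt 2: y := 8 * x  -- replace 0 occurrence(s) of y with (8 * x)
  => ( x * ( z - x ) ) == 20
stmt 1: y := y * x  -- replace 0 occurrence(s) of y with (y * x)
  => ( x * ( z - x ) ) == 20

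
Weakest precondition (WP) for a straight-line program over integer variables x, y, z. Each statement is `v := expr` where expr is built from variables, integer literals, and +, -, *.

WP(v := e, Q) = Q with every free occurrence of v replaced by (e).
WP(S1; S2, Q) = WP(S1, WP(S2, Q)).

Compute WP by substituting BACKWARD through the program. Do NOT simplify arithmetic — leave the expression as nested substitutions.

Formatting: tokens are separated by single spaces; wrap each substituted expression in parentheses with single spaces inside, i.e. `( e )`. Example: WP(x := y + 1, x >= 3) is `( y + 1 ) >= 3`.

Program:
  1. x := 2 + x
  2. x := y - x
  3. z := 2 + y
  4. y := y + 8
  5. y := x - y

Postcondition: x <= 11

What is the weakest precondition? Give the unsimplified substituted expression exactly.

post: x <= 11
stmt 5: y := x - y  -- replace 0 occurrence(s) of y with (x - y)
  => x <= 11
stmt 4: y := y + 8  -- replace 0 occurrence(s) of y with (y + 8)
  => x <= 11
stmt 3: z := 2 + y  -- replace 0 occurrence(s) of z with (2 + y)
  => x <= 11
stmt 2: x := y - x  -- replace 1 occurrence(s) of x with (y - x)
  => ( y - x ) <= 11
stmt 1: x := 2 + x  -- replace 1 occurrence(s) of x with (2 + x)
  => ( y - ( 2 + x ) ) <= 11

Answer: ( y - ( 2 + x ) ) <= 11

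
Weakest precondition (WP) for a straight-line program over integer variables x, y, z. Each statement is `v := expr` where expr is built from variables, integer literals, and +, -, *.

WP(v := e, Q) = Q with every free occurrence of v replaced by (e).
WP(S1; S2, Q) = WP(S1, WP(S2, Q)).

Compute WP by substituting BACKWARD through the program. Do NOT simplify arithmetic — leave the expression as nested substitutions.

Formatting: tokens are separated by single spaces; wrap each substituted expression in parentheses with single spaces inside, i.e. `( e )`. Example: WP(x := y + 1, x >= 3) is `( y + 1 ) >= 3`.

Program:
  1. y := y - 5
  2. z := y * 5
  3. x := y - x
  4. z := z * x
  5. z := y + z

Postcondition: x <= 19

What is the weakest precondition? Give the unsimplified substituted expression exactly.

Answer: ( ( y - 5 ) - x ) <= 19

Derivation:
post: x <= 19
stmt 5: z := y + z  -- replace 0 occurrence(s) of z with (y + z)
  => x <= 19
stmt 4: z := z * x  -- replace 0 occurrence(s) of z with (z * x)
  => x <= 19
stmt 3: x := y - x  -- replace 1 occurrence(s) of x with (y - x)
  => ( y - x ) <= 19
stmt 2: z := y * 5  -- replace 0 occurrence(s) of z with (y * 5)
  => ( y - x ) <= 19
stmt 1: y := y - 5  -- replace 1 occurrence(s) of y with (y - 5)
  => ( ( y - 5 ) - x ) <= 19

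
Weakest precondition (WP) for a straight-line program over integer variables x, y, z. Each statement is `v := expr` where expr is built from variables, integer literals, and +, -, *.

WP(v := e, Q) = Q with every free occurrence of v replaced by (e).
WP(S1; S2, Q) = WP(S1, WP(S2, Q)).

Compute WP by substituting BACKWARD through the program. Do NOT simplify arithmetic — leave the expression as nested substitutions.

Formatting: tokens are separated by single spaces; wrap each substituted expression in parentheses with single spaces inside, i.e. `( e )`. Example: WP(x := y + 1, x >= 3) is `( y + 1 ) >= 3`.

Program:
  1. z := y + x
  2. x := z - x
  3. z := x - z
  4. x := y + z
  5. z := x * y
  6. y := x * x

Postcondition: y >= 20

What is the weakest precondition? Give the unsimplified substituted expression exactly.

post: y >= 20
stmt 6: y := x * x  -- replace 1 occurrence(s) of y with (x * x)
  => ( x * x ) >= 20
stmt 5: z := x * y  -- replace 0 occurrence(s) of z with (x * y)
  => ( x * x ) >= 20
stmt 4: x := y + z  -- replace 2 occurrence(s) of x with (y + z)
  => ( ( y + z ) * ( y + z ) ) >= 20
stmt 3: z := x - z  -- replace 2 occurrence(s) of z with (x - z)
  => ( ( y + ( x - z ) ) * ( y + ( x - z ) ) ) >= 20
stmt 2: x := z - x  -- replace 2 occurrence(s) of x with (z - x)
  => ( ( y + ( ( z - x ) - z ) ) * ( y + ( ( z - x ) - z ) ) ) >= 20
stmt 1: z := y + x  -- replace 4 occurrence(s) of z with (y + x)
  => ( ( y + ( ( ( y + x ) - x ) - ( y + x ) ) ) * ( y + ( ( ( y + x ) - x ) - ( y + x ) ) ) ) >= 20

Answer: ( ( y + ( ( ( y + x ) - x ) - ( y + x ) ) ) * ( y + ( ( ( y + x ) - x ) - ( y + x ) ) ) ) >= 20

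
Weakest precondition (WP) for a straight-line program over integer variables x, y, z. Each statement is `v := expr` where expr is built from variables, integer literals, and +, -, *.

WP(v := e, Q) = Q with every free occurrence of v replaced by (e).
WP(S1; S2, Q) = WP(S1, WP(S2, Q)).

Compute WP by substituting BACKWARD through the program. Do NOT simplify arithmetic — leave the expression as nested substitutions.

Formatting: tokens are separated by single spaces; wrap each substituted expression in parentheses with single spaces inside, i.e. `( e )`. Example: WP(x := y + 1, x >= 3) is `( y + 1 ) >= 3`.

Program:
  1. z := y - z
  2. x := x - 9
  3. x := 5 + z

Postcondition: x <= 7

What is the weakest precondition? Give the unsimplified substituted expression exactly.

Answer: ( 5 + ( y - z ) ) <= 7

Derivation:
post: x <= 7
stmt 3: x := 5 + z  -- replace 1 occurrence(s) of x with (5 + z)
  => ( 5 + z ) <= 7
stmt 2: x := x - 9  -- replace 0 occurrence(s) of x with (x - 9)
  => ( 5 + z ) <= 7
stmt 1: z := y - z  -- replace 1 occurrence(s) of z with (y - z)
  => ( 5 + ( y - z ) ) <= 7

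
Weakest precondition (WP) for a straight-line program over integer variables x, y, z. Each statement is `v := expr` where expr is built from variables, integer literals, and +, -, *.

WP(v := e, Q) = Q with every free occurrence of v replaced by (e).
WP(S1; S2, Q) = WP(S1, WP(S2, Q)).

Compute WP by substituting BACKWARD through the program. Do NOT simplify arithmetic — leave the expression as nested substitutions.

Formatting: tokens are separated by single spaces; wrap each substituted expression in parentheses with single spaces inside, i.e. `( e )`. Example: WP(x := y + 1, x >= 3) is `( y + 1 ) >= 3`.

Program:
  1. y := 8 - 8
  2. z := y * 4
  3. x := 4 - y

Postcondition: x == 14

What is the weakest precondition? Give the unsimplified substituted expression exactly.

Answer: ( 4 - ( 8 - 8 ) ) == 14

Derivation:
post: x == 14
stmt 3: x := 4 - y  -- replace 1 occurrence(s) of x with (4 - y)
  => ( 4 - y ) == 14
stmt 2: z := y * 4  -- replace 0 occurrence(s) of z with (y * 4)
  => ( 4 - y ) == 14
stmt 1: y := 8 - 8  -- replace 1 occurrence(s) of y with (8 - 8)
  => ( 4 - ( 8 - 8 ) ) == 14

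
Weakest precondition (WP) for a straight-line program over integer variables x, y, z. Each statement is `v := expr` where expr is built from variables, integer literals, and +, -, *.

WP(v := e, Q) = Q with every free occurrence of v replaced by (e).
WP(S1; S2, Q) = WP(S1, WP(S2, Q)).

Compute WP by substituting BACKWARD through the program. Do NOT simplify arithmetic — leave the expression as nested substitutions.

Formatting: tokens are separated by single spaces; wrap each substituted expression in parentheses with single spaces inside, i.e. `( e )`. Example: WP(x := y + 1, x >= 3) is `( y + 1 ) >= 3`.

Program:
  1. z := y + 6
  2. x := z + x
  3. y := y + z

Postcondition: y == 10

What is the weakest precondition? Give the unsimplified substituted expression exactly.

post: y == 10
stmt 3: y := y + z  -- replace 1 occurrence(s) of y with (y + z)
  => ( y + z ) == 10
stmt 2: x := z + x  -- replace 0 occurrence(s) of x with (z + x)
  => ( y + z ) == 10
stmt 1: z := y + 6  -- replace 1 occurrence(s) of z with (y + 6)
  => ( y + ( y + 6 ) ) == 10

Answer: ( y + ( y + 6 ) ) == 10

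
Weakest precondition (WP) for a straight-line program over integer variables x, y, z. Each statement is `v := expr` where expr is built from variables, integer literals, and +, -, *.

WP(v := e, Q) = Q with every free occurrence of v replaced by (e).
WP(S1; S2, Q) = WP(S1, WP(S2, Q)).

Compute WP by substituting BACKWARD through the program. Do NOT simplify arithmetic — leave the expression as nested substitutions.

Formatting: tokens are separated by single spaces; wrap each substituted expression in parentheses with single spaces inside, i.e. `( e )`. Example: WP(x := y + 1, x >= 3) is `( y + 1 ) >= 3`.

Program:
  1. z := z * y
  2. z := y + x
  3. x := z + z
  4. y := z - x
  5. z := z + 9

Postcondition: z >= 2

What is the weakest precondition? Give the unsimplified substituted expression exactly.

Answer: ( ( y + x ) + 9 ) >= 2

Derivation:
post: z >= 2
stmt 5: z := z + 9  -- replace 1 occurrence(s) of z with (z + 9)
  => ( z + 9 ) >= 2
stmt 4: y := z - x  -- replace 0 occurrence(s) of y with (z - x)
  => ( z + 9 ) >= 2
stmt 3: x := z + z  -- replace 0 occurrence(s) of x with (z + z)
  => ( z + 9 ) >= 2
stmt 2: z := y + x  -- replace 1 occurrence(s) of z with (y + x)
  => ( ( y + x ) + 9 ) >= 2
stmt 1: z := z * y  -- replace 0 occurrence(s) of z with (z * y)
  => ( ( y + x ) + 9 ) >= 2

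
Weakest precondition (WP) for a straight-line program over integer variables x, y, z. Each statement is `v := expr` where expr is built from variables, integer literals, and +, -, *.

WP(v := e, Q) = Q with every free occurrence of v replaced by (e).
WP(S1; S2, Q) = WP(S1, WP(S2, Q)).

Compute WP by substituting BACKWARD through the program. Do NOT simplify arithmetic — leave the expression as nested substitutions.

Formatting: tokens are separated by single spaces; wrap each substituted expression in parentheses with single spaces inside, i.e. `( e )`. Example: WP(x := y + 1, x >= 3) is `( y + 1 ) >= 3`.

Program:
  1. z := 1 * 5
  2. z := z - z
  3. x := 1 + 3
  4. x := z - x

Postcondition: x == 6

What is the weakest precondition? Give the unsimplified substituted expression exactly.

post: x == 6
stmt 4: x := z - x  -- replace 1 occurrence(s) of x with (z - x)
  => ( z - x ) == 6
stmt 3: x := 1 + 3  -- replace 1 occurrence(s) of x with (1 + 3)
  => ( z - ( 1 + 3 ) ) == 6
stmt 2: z := z - z  -- replace 1 occurrence(s) of z with (z - z)
  => ( ( z - z ) - ( 1 + 3 ) ) == 6
stmt 1: z := 1 * 5  -- replace 2 occurrence(s) of z with (1 * 5)
  => ( ( ( 1 * 5 ) - ( 1 * 5 ) ) - ( 1 + 3 ) ) == 6

Answer: ( ( ( 1 * 5 ) - ( 1 * 5 ) ) - ( 1 + 3 ) ) == 6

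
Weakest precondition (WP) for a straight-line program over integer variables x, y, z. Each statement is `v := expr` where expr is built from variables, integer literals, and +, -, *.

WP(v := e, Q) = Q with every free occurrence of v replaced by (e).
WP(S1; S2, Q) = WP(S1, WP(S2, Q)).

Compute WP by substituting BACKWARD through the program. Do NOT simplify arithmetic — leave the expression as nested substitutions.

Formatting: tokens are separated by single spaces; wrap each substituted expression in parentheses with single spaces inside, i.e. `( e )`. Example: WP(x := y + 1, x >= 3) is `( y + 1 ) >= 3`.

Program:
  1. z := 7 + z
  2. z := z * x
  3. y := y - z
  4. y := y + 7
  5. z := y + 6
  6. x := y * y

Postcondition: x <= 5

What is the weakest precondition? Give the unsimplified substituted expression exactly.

post: x <= 5
stmt 6: x := y * y  -- replace 1 occurrence(s) of x with (y * y)
  => ( y * y ) <= 5
stmt 5: z := y + 6  -- replace 0 occurrence(s) of z with (y + 6)
  => ( y * y ) <= 5
stmt 4: y := y + 7  -- replace 2 occurrence(s) of y with (y + 7)
  => ( ( y + 7 ) * ( y + 7 ) ) <= 5
stmt 3: y := y - z  -- replace 2 occurrence(s) of y with (y - z)
  => ( ( ( y - z ) + 7 ) * ( ( y - z ) + 7 ) ) <= 5
stmt 2: z := z * x  -- replace 2 occurrence(s) of z with (z * x)
  => ( ( ( y - ( z * x ) ) + 7 ) * ( ( y - ( z * x ) ) + 7 ) ) <= 5
stmt 1: z := 7 + z  -- replace 2 occurrence(s) of z with (7 + z)
  => ( ( ( y - ( ( 7 + z ) * x ) ) + 7 ) * ( ( y - ( ( 7 + z ) * x ) ) + 7 ) ) <= 5

Answer: ( ( ( y - ( ( 7 + z ) * x ) ) + 7 ) * ( ( y - ( ( 7 + z ) * x ) ) + 7 ) ) <= 5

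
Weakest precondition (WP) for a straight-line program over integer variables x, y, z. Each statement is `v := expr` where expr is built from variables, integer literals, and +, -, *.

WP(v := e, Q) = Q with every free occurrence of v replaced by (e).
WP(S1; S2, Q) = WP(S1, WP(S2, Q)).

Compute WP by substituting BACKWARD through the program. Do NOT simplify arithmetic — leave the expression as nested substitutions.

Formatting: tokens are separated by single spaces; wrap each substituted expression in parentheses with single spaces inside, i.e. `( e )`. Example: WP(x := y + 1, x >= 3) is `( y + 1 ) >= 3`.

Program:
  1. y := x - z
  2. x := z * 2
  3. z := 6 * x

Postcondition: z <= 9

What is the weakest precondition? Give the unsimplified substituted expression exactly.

post: z <= 9
stmt 3: z := 6 * x  -- replace 1 occurrence(s) of z with (6 * x)
  => ( 6 * x ) <= 9
stmt 2: x := z * 2  -- replace 1 occurrence(s) of x with (z * 2)
  => ( 6 * ( z * 2 ) ) <= 9
stmt 1: y := x - z  -- replace 0 occurrence(s) of y with (x - z)
  => ( 6 * ( z * 2 ) ) <= 9

Answer: ( 6 * ( z * 2 ) ) <= 9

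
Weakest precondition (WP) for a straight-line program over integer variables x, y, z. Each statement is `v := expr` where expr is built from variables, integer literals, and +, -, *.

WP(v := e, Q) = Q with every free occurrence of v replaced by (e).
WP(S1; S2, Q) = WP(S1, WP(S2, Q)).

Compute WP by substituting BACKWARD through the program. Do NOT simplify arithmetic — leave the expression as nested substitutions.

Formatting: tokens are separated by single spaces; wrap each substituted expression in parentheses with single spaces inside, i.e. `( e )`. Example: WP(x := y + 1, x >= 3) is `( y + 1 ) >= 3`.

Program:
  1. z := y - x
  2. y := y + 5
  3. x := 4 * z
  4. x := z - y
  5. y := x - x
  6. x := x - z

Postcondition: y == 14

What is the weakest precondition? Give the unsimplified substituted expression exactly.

Answer: ( ( ( y - x ) - ( y + 5 ) ) - ( ( y - x ) - ( y + 5 ) ) ) == 14

Derivation:
post: y == 14
stmt 6: x := x - z  -- replace 0 occurrence(s) of x with (x - z)
  => y == 14
stmt 5: y := x - x  -- replace 1 occurrence(s) of y with (x - x)
  => ( x - x ) == 14
stmt 4: x := z - y  -- replace 2 occurrence(s) of x with (z - y)
  => ( ( z - y ) - ( z - y ) ) == 14
stmt 3: x := 4 * z  -- replace 0 occurrence(s) of x with (4 * z)
  => ( ( z - y ) - ( z - y ) ) == 14
stmt 2: y := y + 5  -- replace 2 occurrence(s) of y with (y + 5)
  => ( ( z - ( y + 5 ) ) - ( z - ( y + 5 ) ) ) == 14
stmt 1: z := y - x  -- replace 2 occurrence(s) of z with (y - x)
  => ( ( ( y - x ) - ( y + 5 ) ) - ( ( y - x ) - ( y + 5 ) ) ) == 14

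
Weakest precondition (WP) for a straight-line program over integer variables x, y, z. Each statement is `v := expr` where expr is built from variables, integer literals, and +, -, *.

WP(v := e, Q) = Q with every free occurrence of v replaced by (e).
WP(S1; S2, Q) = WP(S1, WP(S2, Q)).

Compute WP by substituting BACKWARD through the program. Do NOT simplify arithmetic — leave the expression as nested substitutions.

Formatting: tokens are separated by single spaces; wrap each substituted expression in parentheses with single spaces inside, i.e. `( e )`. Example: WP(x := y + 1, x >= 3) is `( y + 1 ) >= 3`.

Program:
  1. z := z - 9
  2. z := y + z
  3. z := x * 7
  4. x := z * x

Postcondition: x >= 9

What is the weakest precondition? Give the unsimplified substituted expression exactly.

post: x >= 9
stmt 4: x := z * x  -- replace 1 occurrence(s) of x with (z * x)
  => ( z * x ) >= 9
stmt 3: z := x * 7  -- replace 1 occurrence(s) of z with (x * 7)
  => ( ( x * 7 ) * x ) >= 9
stmt 2: z := y + z  -- replace 0 occurrence(s) of z with (y + z)
  => ( ( x * 7 ) * x ) >= 9
stmt 1: z := z - 9  -- replace 0 occurrence(s) of z with (z - 9)
  => ( ( x * 7 ) * x ) >= 9

Answer: ( ( x * 7 ) * x ) >= 9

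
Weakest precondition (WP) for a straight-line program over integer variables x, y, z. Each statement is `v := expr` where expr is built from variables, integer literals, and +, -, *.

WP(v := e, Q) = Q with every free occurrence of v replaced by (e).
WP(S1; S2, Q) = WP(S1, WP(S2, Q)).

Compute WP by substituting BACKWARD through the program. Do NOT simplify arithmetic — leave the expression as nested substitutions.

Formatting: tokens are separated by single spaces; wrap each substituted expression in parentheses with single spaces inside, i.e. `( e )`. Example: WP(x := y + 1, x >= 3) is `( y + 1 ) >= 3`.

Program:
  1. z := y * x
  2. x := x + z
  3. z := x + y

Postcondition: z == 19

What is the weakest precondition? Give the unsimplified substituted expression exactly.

Answer: ( ( x + ( y * x ) ) + y ) == 19

Derivation:
post: z == 19
stmt 3: z := x + y  -- replace 1 occurrence(s) of z with (x + y)
  => ( x + y ) == 19
stmt 2: x := x + z  -- replace 1 occurrence(s) of x with (x + z)
  => ( ( x + z ) + y ) == 19
stmt 1: z := y * x  -- replace 1 occurrence(s) of z with (y * x)
  => ( ( x + ( y * x ) ) + y ) == 19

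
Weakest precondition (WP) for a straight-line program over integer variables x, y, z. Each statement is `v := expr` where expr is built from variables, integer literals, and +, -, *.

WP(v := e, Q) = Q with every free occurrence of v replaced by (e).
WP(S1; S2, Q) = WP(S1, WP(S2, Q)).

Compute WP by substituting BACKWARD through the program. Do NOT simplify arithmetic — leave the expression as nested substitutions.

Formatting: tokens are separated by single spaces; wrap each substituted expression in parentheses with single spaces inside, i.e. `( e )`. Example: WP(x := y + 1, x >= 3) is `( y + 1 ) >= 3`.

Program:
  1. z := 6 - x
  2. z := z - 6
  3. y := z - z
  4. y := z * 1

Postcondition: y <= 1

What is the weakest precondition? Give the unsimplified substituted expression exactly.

post: y <= 1
stmt 4: y := z * 1  -- replace 1 occurrence(s) of y with (z * 1)
  => ( z * 1 ) <= 1
stmt 3: y := z - z  -- replace 0 occurrence(s) of y with (z - z)
  => ( z * 1 ) <= 1
stmt 2: z := z - 6  -- replace 1 occurrence(s) of z with (z - 6)
  => ( ( z - 6 ) * 1 ) <= 1
stmt 1: z := 6 - x  -- replace 1 occurrence(s) of z with (6 - x)
  => ( ( ( 6 - x ) - 6 ) * 1 ) <= 1

Answer: ( ( ( 6 - x ) - 6 ) * 1 ) <= 1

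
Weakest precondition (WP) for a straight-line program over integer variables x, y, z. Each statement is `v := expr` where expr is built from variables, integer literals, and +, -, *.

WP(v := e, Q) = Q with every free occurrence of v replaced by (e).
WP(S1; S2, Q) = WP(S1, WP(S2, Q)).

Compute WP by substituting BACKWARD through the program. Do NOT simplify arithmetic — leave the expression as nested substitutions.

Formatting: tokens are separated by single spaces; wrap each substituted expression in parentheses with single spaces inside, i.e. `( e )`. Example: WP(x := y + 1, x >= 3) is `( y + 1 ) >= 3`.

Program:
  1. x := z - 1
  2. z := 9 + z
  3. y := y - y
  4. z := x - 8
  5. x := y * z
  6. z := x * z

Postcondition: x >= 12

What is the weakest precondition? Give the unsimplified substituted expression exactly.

post: x >= 12
stmt 6: z := x * z  -- replace 0 occurrence(s) of z with (x * z)
  => x >= 12
stmt 5: x := y * z  -- replace 1 occurrence(s) of x with (y * z)
  => ( y * z ) >= 12
stmt 4: z := x - 8  -- replace 1 occurrence(s) of z with (x - 8)
  => ( y * ( x - 8 ) ) >= 12
stmt 3: y := y - y  -- replace 1 occurrence(s) of y with (y - y)
  => ( ( y - y ) * ( x - 8 ) ) >= 12
stmt 2: z := 9 + z  -- replace 0 occurrence(s) of z with (9 + z)
  => ( ( y - y ) * ( x - 8 ) ) >= 12
stmt 1: x := z - 1  -- replace 1 occurrence(s) of x with (z - 1)
  => ( ( y - y ) * ( ( z - 1 ) - 8 ) ) >= 12

Answer: ( ( y - y ) * ( ( z - 1 ) - 8 ) ) >= 12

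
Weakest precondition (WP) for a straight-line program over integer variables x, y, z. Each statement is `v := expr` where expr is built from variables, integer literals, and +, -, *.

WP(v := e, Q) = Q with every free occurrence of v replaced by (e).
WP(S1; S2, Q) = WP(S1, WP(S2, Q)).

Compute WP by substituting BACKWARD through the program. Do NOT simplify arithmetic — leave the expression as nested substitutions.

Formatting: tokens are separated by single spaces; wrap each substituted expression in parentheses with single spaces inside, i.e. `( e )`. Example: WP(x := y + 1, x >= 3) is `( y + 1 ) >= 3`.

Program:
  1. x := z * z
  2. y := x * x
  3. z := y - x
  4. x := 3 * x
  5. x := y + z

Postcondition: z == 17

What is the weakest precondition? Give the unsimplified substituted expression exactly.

Answer: ( ( ( z * z ) * ( z * z ) ) - ( z * z ) ) == 17

Derivation:
post: z == 17
stmt 5: x := y + z  -- replace 0 occurrence(s) of x with (y + z)
  => z == 17
stmt 4: x := 3 * x  -- replace 0 occurrence(s) of x with (3 * x)
  => z == 17
stmt 3: z := y - x  -- replace 1 occurrence(s) of z with (y - x)
  => ( y - x ) == 17
stmt 2: y := x * x  -- replace 1 occurrence(s) of y with (x * x)
  => ( ( x * x ) - x ) == 17
stmt 1: x := z * z  -- replace 3 occurrence(s) of x with (z * z)
  => ( ( ( z * z ) * ( z * z ) ) - ( z * z ) ) == 17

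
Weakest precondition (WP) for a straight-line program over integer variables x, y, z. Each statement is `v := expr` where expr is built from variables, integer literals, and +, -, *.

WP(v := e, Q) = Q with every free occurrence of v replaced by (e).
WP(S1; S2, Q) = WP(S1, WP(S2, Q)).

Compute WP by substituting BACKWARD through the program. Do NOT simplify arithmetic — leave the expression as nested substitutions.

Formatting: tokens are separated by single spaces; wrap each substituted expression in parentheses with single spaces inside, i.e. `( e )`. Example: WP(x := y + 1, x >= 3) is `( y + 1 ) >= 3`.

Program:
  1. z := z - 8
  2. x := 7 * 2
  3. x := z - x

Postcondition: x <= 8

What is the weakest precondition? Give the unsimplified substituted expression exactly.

post: x <= 8
stmt 3: x := z - x  -- replace 1 occurrence(s) of x with (z - x)
  => ( z - x ) <= 8
stmt 2: x := 7 * 2  -- replace 1 occurrence(s) of x with (7 * 2)
  => ( z - ( 7 * 2 ) ) <= 8
stmt 1: z := z - 8  -- replace 1 occurrence(s) of z with (z - 8)
  => ( ( z - 8 ) - ( 7 * 2 ) ) <= 8

Answer: ( ( z - 8 ) - ( 7 * 2 ) ) <= 8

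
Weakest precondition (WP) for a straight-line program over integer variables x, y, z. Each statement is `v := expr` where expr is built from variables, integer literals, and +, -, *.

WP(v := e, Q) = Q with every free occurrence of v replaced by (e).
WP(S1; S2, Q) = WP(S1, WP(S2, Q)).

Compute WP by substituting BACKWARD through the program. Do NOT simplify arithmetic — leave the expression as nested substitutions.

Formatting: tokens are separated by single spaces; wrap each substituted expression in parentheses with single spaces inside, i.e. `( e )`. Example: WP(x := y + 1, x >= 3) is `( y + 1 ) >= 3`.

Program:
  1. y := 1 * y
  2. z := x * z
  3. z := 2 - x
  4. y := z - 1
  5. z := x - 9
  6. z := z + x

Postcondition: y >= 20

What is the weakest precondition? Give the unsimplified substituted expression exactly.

Answer: ( ( 2 - x ) - 1 ) >= 20

Derivation:
post: y >= 20
stmt 6: z := z + x  -- replace 0 occurrence(s) of z with (z + x)
  => y >= 20
stmt 5: z := x - 9  -- replace 0 occurrence(s) of z with (x - 9)
  => y >= 20
stmt 4: y := z - 1  -- replace 1 occurrence(s) of y with (z - 1)
  => ( z - 1 ) >= 20
stmt 3: z := 2 - x  -- replace 1 occurrence(s) of z with (2 - x)
  => ( ( 2 - x ) - 1 ) >= 20
stmt 2: z := x * z  -- replace 0 occurrence(s) of z with (x * z)
  => ( ( 2 - x ) - 1 ) >= 20
stmt 1: y := 1 * y  -- replace 0 occurrence(s) of y with (1 * y)
  => ( ( 2 - x ) - 1 ) >= 20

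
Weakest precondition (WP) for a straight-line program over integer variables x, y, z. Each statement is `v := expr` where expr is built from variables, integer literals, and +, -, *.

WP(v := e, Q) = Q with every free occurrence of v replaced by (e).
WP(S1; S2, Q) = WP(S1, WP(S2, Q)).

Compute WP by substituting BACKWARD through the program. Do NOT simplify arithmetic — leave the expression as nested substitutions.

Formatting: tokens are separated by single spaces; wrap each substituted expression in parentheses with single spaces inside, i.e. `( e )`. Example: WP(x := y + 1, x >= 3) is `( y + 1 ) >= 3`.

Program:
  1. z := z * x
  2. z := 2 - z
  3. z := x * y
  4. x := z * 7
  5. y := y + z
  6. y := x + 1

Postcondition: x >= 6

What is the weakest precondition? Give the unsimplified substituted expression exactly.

post: x >= 6
stmt 6: y := x + 1  -- replace 0 occurrence(s) of y with (x + 1)
  => x >= 6
stmt 5: y := y + z  -- replace 0 occurrence(s) of y with (y + z)
  => x >= 6
stmt 4: x := z * 7  -- replace 1 occurrence(s) of x with (z * 7)
  => ( z * 7 ) >= 6
stmt 3: z := x * y  -- replace 1 occurrence(s) of z with (x * y)
  => ( ( x * y ) * 7 ) >= 6
stmt 2: z := 2 - z  -- replace 0 occurrence(s) of z with (2 - z)
  => ( ( x * y ) * 7 ) >= 6
stmt 1: z := z * x  -- replace 0 occurrence(s) of z with (z * x)
  => ( ( x * y ) * 7 ) >= 6

Answer: ( ( x * y ) * 7 ) >= 6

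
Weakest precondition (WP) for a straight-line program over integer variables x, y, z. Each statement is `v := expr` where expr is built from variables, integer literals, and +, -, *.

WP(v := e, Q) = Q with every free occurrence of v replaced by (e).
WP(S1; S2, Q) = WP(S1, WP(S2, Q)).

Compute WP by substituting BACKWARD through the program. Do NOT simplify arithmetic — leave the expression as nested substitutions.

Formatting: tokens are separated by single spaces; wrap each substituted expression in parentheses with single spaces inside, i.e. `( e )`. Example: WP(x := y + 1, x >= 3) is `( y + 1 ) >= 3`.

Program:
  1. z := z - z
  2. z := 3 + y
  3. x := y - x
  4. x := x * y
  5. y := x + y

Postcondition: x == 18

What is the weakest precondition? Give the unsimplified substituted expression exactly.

Answer: ( ( y - x ) * y ) == 18

Derivation:
post: x == 18
stmt 5: y := x + y  -- replace 0 occurrence(s) of y with (x + y)
  => x == 18
stmt 4: x := x * y  -- replace 1 occurrence(s) of x with (x * y)
  => ( x * y ) == 18
stmt 3: x := y - x  -- replace 1 occurrence(s) of x with (y - x)
  => ( ( y - x ) * y ) == 18
stmt 2: z := 3 + y  -- replace 0 occurrence(s) of z with (3 + y)
  => ( ( y - x ) * y ) == 18
stmt 1: z := z - z  -- replace 0 occurrence(s) of z with (z - z)
  => ( ( y - x ) * y ) == 18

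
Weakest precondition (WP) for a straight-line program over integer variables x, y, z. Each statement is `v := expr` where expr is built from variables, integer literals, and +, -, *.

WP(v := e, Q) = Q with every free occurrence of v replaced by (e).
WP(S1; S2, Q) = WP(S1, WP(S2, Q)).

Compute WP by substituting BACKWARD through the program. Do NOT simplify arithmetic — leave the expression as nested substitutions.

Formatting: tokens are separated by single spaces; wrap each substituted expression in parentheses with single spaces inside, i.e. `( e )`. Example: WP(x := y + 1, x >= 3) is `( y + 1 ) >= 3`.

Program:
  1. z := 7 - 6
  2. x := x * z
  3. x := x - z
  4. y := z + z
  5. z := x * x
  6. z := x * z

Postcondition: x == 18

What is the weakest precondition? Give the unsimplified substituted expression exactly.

post: x == 18
stmt 6: z := x * z  -- replace 0 occurrence(s) of z with (x * z)
  => x == 18
stmt 5: z := x * x  -- replace 0 occurrence(s) of z with (x * x)
  => x == 18
stmt 4: y := z + z  -- replace 0 occurrence(s) of y with (z + z)
  => x == 18
stmt 3: x := x - z  -- replace 1 occurrence(s) of x with (x - z)
  => ( x - z ) == 18
stmt 2: x := x * z  -- replace 1 occurrence(s) of x with (x * z)
  => ( ( x * z ) - z ) == 18
stmt 1: z := 7 - 6  -- replace 2 occurrence(s) of z with (7 - 6)
  => ( ( x * ( 7 - 6 ) ) - ( 7 - 6 ) ) == 18

Answer: ( ( x * ( 7 - 6 ) ) - ( 7 - 6 ) ) == 18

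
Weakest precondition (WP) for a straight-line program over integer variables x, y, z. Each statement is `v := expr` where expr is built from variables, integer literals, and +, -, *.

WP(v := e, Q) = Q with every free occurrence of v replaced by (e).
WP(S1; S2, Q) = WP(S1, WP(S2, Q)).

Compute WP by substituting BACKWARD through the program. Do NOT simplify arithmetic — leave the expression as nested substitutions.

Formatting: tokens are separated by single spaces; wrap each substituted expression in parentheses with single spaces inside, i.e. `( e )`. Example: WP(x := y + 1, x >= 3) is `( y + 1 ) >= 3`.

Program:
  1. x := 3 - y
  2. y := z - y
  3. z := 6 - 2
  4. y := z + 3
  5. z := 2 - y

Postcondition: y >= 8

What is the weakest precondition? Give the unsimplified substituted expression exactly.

post: y >= 8
stmt 5: z := 2 - y  -- replace 0 occurrence(s) of z with (2 - y)
  => y >= 8
stmt 4: y := z + 3  -- replace 1 occurrence(s) of y with (z + 3)
  => ( z + 3 ) >= 8
stmt 3: z := 6 - 2  -- replace 1 occurrence(s) of z with (6 - 2)
  => ( ( 6 - 2 ) + 3 ) >= 8
stmt 2: y := z - y  -- replace 0 occurrence(s) of y with (z - y)
  => ( ( 6 - 2 ) + 3 ) >= 8
stmt 1: x := 3 - y  -- replace 0 occurrence(s) of x with (3 - y)
  => ( ( 6 - 2 ) + 3 ) >= 8

Answer: ( ( 6 - 2 ) + 3 ) >= 8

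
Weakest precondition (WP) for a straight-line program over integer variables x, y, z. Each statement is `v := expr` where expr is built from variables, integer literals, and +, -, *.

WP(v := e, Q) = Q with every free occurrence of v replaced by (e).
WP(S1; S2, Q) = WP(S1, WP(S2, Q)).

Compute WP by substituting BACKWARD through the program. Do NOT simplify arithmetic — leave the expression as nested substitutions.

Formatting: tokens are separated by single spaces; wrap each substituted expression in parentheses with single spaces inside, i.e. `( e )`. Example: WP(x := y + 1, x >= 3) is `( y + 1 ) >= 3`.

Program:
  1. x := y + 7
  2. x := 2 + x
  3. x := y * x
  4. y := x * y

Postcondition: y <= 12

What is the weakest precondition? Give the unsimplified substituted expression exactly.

post: y <= 12
stmt 4: y := x * y  -- replace 1 occurrence(s) of y with (x * y)
  => ( x * y ) <= 12
stmt 3: x := y * x  -- replace 1 occurrence(s) of x with (y * x)
  => ( ( y * x ) * y ) <= 12
stmt 2: x := 2 + x  -- replace 1 occurrence(s) of x with (2 + x)
  => ( ( y * ( 2 + x ) ) * y ) <= 12
stmt 1: x := y + 7  -- replace 1 occurrence(s) of x with (y + 7)
  => ( ( y * ( 2 + ( y + 7 ) ) ) * y ) <= 12

Answer: ( ( y * ( 2 + ( y + 7 ) ) ) * y ) <= 12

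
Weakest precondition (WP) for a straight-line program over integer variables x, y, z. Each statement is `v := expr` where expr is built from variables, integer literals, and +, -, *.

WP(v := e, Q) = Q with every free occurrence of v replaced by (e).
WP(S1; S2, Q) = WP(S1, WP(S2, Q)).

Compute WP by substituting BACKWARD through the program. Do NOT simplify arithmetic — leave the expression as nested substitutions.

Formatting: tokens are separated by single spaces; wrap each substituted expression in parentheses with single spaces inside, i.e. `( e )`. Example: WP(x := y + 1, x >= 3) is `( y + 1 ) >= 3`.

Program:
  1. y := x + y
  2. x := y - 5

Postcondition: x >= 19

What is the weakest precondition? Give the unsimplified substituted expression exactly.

Answer: ( ( x + y ) - 5 ) >= 19

Derivation:
post: x >= 19
stmt 2: x := y - 5  -- replace 1 occurrence(s) of x with (y - 5)
  => ( y - 5 ) >= 19
stmt 1: y := x + y  -- replace 1 occurrence(s) of y with (x + y)
  => ( ( x + y ) - 5 ) >= 19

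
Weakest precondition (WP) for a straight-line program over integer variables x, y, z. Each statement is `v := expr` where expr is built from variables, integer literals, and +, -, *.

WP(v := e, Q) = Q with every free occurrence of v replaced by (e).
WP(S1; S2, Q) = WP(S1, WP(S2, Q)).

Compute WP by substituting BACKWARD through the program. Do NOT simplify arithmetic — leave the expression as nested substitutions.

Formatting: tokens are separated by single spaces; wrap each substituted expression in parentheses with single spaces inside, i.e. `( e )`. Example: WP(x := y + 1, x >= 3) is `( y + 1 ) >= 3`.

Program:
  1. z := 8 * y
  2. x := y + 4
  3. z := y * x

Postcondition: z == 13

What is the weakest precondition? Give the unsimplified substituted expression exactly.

Answer: ( y * ( y + 4 ) ) == 13

Derivation:
post: z == 13
stmt 3: z := y * x  -- replace 1 occurrence(s) of z with (y * x)
  => ( y * x ) == 13
stmt 2: x := y + 4  -- replace 1 occurrence(s) of x with (y + 4)
  => ( y * ( y + 4 ) ) == 13
stmt 1: z := 8 * y  -- replace 0 occurrence(s) of z with (8 * y)
  => ( y * ( y + 4 ) ) == 13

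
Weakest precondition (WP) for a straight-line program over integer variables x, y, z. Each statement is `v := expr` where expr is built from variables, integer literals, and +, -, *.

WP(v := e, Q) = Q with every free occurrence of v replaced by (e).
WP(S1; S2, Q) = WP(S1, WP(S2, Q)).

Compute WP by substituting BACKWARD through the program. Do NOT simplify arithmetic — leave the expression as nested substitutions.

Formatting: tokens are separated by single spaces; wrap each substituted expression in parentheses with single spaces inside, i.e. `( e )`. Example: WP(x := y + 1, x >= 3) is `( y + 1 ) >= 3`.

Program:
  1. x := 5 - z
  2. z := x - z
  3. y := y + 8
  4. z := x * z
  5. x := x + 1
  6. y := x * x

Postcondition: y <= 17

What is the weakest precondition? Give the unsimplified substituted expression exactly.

Answer: ( ( ( 5 - z ) + 1 ) * ( ( 5 - z ) + 1 ) ) <= 17

Derivation:
post: y <= 17
stmt 6: y := x * x  -- replace 1 occurrence(s) of y with (x * x)
  => ( x * x ) <= 17
stmt 5: x := x + 1  -- replace 2 occurrence(s) of x with (x + 1)
  => ( ( x + 1 ) * ( x + 1 ) ) <= 17
stmt 4: z := x * z  -- replace 0 occurrence(s) of z with (x * z)
  => ( ( x + 1 ) * ( x + 1 ) ) <= 17
stmt 3: y := y + 8  -- replace 0 occurrence(s) of y with (y + 8)
  => ( ( x + 1 ) * ( x + 1 ) ) <= 17
stmt 2: z := x - z  -- replace 0 occurrence(s) of z with (x - z)
  => ( ( x + 1 ) * ( x + 1 ) ) <= 17
stmt 1: x := 5 - z  -- replace 2 occurrence(s) of x with (5 - z)
  => ( ( ( 5 - z ) + 1 ) * ( ( 5 - z ) + 1 ) ) <= 17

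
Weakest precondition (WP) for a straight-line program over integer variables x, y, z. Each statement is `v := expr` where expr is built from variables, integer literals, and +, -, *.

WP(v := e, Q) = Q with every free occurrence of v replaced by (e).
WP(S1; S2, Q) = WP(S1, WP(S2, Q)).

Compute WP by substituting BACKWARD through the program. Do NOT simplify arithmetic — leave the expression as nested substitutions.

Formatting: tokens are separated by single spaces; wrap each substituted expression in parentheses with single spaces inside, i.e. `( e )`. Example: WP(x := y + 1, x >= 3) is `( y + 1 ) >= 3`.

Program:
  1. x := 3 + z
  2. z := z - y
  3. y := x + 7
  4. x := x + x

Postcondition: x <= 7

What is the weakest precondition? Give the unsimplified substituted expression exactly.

post: x <= 7
stmt 4: x := x + x  -- replace 1 occurrence(s) of x with (x + x)
  => ( x + x ) <= 7
stmt 3: y := x + 7  -- replace 0 occurrence(s) of y with (x + 7)
  => ( x + x ) <= 7
stmt 2: z := z - y  -- replace 0 occurrence(s) of z with (z - y)
  => ( x + x ) <= 7
stmt 1: x := 3 + z  -- replace 2 occurrence(s) of x with (3 + z)
  => ( ( 3 + z ) + ( 3 + z ) ) <= 7

Answer: ( ( 3 + z ) + ( 3 + z ) ) <= 7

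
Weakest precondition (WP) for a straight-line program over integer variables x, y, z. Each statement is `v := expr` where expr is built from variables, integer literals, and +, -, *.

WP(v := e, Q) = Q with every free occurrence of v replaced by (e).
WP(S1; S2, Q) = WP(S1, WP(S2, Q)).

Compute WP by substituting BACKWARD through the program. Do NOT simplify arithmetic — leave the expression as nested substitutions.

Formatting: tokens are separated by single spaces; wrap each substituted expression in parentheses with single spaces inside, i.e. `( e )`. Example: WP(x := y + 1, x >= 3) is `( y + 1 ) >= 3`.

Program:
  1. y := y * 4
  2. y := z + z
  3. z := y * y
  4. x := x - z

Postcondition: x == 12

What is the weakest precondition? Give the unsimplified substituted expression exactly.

post: x == 12
stmt 4: x := x - z  -- replace 1 occurrence(s) of x with (x - z)
  => ( x - z ) == 12
stmt 3: z := y * y  -- replace 1 occurrence(s) of z with (y * y)
  => ( x - ( y * y ) ) == 12
stmt 2: y := z + z  -- replace 2 occurrence(s) of y with (z + z)
  => ( x - ( ( z + z ) * ( z + z ) ) ) == 12
stmt 1: y := y * 4  -- replace 0 occurrence(s) of y with (y * 4)
  => ( x - ( ( z + z ) * ( z + z ) ) ) == 12

Answer: ( x - ( ( z + z ) * ( z + z ) ) ) == 12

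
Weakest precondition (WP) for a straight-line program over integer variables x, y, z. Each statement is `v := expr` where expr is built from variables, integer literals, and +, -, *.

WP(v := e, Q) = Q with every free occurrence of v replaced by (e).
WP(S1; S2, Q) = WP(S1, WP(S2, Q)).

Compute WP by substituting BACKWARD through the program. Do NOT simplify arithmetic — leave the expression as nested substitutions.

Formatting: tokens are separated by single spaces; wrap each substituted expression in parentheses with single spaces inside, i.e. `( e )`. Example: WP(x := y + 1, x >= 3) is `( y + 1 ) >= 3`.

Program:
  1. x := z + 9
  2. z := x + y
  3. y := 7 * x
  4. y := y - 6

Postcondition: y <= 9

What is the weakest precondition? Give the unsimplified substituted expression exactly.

post: y <= 9
stmt 4: y := y - 6  -- replace 1 occurrence(s) of y with (y - 6)
  => ( y - 6 ) <= 9
stmt 3: y := 7 * x  -- replace 1 occurrence(s) of y with (7 * x)
  => ( ( 7 * x ) - 6 ) <= 9
stmt 2: z := x + y  -- replace 0 occurrence(s) of z with (x + y)
  => ( ( 7 * x ) - 6 ) <= 9
stmt 1: x := z + 9  -- replace 1 occurrence(s) of x with (z + 9)
  => ( ( 7 * ( z + 9 ) ) - 6 ) <= 9

Answer: ( ( 7 * ( z + 9 ) ) - 6 ) <= 9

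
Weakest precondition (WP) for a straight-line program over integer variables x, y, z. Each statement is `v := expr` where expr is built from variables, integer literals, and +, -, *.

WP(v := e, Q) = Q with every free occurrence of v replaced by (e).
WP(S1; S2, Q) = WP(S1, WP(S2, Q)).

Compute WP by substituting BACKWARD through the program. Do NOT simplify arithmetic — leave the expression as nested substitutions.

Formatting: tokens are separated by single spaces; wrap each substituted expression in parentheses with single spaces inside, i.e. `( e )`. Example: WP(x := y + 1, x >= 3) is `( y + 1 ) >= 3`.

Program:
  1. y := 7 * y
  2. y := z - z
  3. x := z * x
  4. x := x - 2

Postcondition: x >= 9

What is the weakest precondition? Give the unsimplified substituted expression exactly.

Answer: ( ( z * x ) - 2 ) >= 9

Derivation:
post: x >= 9
stmt 4: x := x - 2  -- replace 1 occurrence(s) of x with (x - 2)
  => ( x - 2 ) >= 9
stmt 3: x := z * x  -- replace 1 occurrence(s) of x with (z * x)
  => ( ( z * x ) - 2 ) >= 9
stmt 2: y := z - z  -- replace 0 occurrence(s) of y with (z - z)
  => ( ( z * x ) - 2 ) >= 9
stmt 1: y := 7 * y  -- replace 0 occurrence(s) of y with (7 * y)
  => ( ( z * x ) - 2 ) >= 9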